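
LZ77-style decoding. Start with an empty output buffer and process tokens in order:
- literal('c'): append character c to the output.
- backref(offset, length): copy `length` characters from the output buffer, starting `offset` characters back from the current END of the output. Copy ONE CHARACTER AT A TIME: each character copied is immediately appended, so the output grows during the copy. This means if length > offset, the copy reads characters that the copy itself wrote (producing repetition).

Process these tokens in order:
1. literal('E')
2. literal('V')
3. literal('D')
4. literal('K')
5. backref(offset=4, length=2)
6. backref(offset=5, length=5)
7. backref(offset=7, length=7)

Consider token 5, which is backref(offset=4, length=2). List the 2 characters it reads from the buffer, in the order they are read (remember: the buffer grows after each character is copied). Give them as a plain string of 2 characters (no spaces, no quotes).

Token 1: literal('E'). Output: "E"
Token 2: literal('V'). Output: "EV"
Token 3: literal('D'). Output: "EVD"
Token 4: literal('K'). Output: "EVDK"
Token 5: backref(off=4, len=2). Buffer before: "EVDK" (len 4)
  byte 1: read out[0]='E', append. Buffer now: "EVDKE"
  byte 2: read out[1]='V', append. Buffer now: "EVDKEV"

Answer: EV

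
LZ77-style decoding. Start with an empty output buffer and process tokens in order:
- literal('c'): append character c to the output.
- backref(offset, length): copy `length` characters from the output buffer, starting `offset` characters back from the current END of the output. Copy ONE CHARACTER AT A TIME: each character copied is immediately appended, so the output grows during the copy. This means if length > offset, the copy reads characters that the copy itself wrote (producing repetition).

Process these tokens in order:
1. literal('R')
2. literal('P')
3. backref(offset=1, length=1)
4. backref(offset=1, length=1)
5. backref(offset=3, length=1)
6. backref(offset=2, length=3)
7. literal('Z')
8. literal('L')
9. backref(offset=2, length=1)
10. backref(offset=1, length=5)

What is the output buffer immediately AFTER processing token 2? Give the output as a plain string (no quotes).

Token 1: literal('R'). Output: "R"
Token 2: literal('P'). Output: "RP"

Answer: RP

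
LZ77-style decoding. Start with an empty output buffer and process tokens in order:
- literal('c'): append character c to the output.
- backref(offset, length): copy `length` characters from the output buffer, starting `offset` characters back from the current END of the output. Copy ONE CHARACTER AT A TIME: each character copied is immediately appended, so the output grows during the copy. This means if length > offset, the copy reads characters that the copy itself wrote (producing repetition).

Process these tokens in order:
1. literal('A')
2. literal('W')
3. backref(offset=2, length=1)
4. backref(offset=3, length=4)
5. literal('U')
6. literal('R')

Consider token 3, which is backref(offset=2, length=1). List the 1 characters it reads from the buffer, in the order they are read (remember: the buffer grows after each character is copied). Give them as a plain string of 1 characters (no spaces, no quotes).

Token 1: literal('A'). Output: "A"
Token 2: literal('W'). Output: "AW"
Token 3: backref(off=2, len=1). Buffer before: "AW" (len 2)
  byte 1: read out[0]='A', append. Buffer now: "AWA"

Answer: A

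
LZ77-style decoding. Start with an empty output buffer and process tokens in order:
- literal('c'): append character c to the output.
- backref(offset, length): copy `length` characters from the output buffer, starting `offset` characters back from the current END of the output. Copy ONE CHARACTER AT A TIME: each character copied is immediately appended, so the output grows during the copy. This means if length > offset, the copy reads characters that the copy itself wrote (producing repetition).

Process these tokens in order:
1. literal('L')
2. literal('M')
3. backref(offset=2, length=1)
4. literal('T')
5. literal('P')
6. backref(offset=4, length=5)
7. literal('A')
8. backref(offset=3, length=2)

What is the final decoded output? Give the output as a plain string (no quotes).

Token 1: literal('L'). Output: "L"
Token 2: literal('M'). Output: "LM"
Token 3: backref(off=2, len=1). Copied 'L' from pos 0. Output: "LML"
Token 4: literal('T'). Output: "LMLT"
Token 5: literal('P'). Output: "LMLTP"
Token 6: backref(off=4, len=5) (overlapping!). Copied 'MLTPM' from pos 1. Output: "LMLTPMLTPM"
Token 7: literal('A'). Output: "LMLTPMLTPMA"
Token 8: backref(off=3, len=2). Copied 'PM' from pos 8. Output: "LMLTPMLTPMAPM"

Answer: LMLTPMLTPMAPM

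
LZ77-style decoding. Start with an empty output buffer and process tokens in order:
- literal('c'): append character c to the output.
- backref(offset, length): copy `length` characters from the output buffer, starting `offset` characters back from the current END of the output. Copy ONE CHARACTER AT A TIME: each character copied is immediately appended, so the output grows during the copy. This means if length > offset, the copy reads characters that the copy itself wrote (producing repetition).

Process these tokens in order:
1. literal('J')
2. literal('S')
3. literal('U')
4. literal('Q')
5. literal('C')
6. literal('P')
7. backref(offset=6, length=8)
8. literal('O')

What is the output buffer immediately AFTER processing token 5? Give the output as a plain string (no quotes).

Token 1: literal('J'). Output: "J"
Token 2: literal('S'). Output: "JS"
Token 3: literal('U'). Output: "JSU"
Token 4: literal('Q'). Output: "JSUQ"
Token 5: literal('C'). Output: "JSUQC"

Answer: JSUQC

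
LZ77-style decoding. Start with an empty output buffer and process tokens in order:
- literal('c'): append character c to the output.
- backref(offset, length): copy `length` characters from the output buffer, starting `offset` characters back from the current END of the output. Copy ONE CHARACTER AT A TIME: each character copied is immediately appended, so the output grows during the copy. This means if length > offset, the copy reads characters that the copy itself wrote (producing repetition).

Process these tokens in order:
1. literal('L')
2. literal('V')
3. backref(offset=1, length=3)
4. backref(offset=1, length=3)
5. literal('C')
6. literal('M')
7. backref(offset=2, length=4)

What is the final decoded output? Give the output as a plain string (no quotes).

Token 1: literal('L'). Output: "L"
Token 2: literal('V'). Output: "LV"
Token 3: backref(off=1, len=3) (overlapping!). Copied 'VVV' from pos 1. Output: "LVVVV"
Token 4: backref(off=1, len=3) (overlapping!). Copied 'VVV' from pos 4. Output: "LVVVVVVV"
Token 5: literal('C'). Output: "LVVVVVVVC"
Token 6: literal('M'). Output: "LVVVVVVVCM"
Token 7: backref(off=2, len=4) (overlapping!). Copied 'CMCM' from pos 8. Output: "LVVVVVVVCMCMCM"

Answer: LVVVVVVVCMCMCM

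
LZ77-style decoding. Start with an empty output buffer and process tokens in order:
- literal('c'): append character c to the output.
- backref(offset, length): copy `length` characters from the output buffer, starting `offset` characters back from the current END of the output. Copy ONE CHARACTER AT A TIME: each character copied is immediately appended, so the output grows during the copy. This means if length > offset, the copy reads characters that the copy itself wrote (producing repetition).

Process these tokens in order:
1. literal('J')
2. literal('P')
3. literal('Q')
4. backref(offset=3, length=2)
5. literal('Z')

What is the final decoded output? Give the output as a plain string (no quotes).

Answer: JPQJPZ

Derivation:
Token 1: literal('J'). Output: "J"
Token 2: literal('P'). Output: "JP"
Token 3: literal('Q'). Output: "JPQ"
Token 4: backref(off=3, len=2). Copied 'JP' from pos 0. Output: "JPQJP"
Token 5: literal('Z'). Output: "JPQJPZ"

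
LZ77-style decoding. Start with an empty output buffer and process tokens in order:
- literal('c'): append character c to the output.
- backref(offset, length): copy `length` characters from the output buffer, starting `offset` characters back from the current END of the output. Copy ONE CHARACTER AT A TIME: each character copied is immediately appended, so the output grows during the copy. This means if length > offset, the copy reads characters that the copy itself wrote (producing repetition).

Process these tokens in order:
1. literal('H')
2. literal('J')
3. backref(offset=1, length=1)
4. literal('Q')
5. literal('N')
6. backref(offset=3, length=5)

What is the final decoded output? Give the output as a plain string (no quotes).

Token 1: literal('H'). Output: "H"
Token 2: literal('J'). Output: "HJ"
Token 3: backref(off=1, len=1). Copied 'J' from pos 1. Output: "HJJ"
Token 4: literal('Q'). Output: "HJJQ"
Token 5: literal('N'). Output: "HJJQN"
Token 6: backref(off=3, len=5) (overlapping!). Copied 'JQNJQ' from pos 2. Output: "HJJQNJQNJQ"

Answer: HJJQNJQNJQ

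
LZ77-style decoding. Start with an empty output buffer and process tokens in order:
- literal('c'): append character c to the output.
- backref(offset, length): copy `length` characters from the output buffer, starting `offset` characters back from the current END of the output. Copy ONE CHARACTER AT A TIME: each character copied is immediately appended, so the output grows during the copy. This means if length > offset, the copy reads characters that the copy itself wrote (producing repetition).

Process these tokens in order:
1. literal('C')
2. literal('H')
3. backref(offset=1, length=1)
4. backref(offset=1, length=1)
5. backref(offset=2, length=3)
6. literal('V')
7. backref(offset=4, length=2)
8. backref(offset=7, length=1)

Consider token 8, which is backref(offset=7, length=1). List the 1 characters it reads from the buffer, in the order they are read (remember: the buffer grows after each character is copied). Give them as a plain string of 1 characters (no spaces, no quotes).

Token 1: literal('C'). Output: "C"
Token 2: literal('H'). Output: "CH"
Token 3: backref(off=1, len=1). Copied 'H' from pos 1. Output: "CHH"
Token 4: backref(off=1, len=1). Copied 'H' from pos 2. Output: "CHHH"
Token 5: backref(off=2, len=3) (overlapping!). Copied 'HHH' from pos 2. Output: "CHHHHHH"
Token 6: literal('V'). Output: "CHHHHHHV"
Token 7: backref(off=4, len=2). Copied 'HH' from pos 4. Output: "CHHHHHHVHH"
Token 8: backref(off=7, len=1). Buffer before: "CHHHHHHVHH" (len 10)
  byte 1: read out[3]='H', append. Buffer now: "CHHHHHHVHHH"

Answer: H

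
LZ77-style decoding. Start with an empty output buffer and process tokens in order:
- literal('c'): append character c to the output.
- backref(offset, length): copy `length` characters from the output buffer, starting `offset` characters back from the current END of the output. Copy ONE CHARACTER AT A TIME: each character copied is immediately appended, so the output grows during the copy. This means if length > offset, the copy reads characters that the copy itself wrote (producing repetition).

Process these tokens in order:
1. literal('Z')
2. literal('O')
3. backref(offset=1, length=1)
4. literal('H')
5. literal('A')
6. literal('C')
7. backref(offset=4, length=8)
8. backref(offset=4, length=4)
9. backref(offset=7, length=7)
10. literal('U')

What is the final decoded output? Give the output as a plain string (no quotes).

Token 1: literal('Z'). Output: "Z"
Token 2: literal('O'). Output: "ZO"
Token 3: backref(off=1, len=1). Copied 'O' from pos 1. Output: "ZOO"
Token 4: literal('H'). Output: "ZOOH"
Token 5: literal('A'). Output: "ZOOHA"
Token 6: literal('C'). Output: "ZOOHAC"
Token 7: backref(off=4, len=8) (overlapping!). Copied 'OHACOHAC' from pos 2. Output: "ZOOHACOHACOHAC"
Token 8: backref(off=4, len=4). Copied 'OHAC' from pos 10. Output: "ZOOHACOHACOHACOHAC"
Token 9: backref(off=7, len=7). Copied 'HACOHAC' from pos 11. Output: "ZOOHACOHACOHACOHACHACOHAC"
Token 10: literal('U'). Output: "ZOOHACOHACOHACOHACHACOHACU"

Answer: ZOOHACOHACOHACOHACHACOHACU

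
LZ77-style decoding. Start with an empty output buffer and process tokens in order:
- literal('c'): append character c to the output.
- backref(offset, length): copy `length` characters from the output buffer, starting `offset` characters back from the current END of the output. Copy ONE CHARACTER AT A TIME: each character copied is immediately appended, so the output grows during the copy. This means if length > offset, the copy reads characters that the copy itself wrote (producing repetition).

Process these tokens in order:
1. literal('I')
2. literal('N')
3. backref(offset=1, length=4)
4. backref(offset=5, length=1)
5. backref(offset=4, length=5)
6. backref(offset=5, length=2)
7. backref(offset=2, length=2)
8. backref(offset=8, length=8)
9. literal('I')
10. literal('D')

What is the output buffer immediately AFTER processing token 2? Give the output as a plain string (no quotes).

Answer: IN

Derivation:
Token 1: literal('I'). Output: "I"
Token 2: literal('N'). Output: "IN"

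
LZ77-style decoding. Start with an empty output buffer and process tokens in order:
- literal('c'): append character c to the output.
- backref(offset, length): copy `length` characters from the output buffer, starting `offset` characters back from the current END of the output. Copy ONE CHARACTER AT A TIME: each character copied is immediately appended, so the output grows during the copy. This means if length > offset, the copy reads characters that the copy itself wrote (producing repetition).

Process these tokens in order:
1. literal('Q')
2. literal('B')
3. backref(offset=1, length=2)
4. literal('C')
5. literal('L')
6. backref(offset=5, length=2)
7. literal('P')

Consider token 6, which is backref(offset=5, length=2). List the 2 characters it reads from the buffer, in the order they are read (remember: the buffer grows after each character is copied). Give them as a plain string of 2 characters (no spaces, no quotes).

Token 1: literal('Q'). Output: "Q"
Token 2: literal('B'). Output: "QB"
Token 3: backref(off=1, len=2) (overlapping!). Copied 'BB' from pos 1. Output: "QBBB"
Token 4: literal('C'). Output: "QBBBC"
Token 5: literal('L'). Output: "QBBBCL"
Token 6: backref(off=5, len=2). Buffer before: "QBBBCL" (len 6)
  byte 1: read out[1]='B', append. Buffer now: "QBBBCLB"
  byte 2: read out[2]='B', append. Buffer now: "QBBBCLBB"

Answer: BB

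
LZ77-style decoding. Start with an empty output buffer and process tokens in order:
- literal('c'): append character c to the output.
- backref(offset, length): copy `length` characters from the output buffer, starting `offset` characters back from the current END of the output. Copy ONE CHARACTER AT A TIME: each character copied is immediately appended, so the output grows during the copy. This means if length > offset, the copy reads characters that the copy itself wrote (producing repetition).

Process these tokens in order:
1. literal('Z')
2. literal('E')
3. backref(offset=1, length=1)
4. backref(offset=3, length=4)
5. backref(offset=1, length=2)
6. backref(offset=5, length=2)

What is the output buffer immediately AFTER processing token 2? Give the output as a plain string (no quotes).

Token 1: literal('Z'). Output: "Z"
Token 2: literal('E'). Output: "ZE"

Answer: ZE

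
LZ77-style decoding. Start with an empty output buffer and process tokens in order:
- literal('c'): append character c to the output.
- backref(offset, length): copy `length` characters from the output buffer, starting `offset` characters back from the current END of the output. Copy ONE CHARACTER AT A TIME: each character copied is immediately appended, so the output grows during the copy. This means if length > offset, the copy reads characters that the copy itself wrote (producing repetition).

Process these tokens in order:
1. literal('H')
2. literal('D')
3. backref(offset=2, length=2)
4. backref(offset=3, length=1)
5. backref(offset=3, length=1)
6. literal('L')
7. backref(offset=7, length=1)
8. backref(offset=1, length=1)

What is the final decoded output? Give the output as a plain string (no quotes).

Answer: HDHDDHLHH

Derivation:
Token 1: literal('H'). Output: "H"
Token 2: literal('D'). Output: "HD"
Token 3: backref(off=2, len=2). Copied 'HD' from pos 0. Output: "HDHD"
Token 4: backref(off=3, len=1). Copied 'D' from pos 1. Output: "HDHDD"
Token 5: backref(off=3, len=1). Copied 'H' from pos 2. Output: "HDHDDH"
Token 6: literal('L'). Output: "HDHDDHL"
Token 7: backref(off=7, len=1). Copied 'H' from pos 0. Output: "HDHDDHLH"
Token 8: backref(off=1, len=1). Copied 'H' from pos 7. Output: "HDHDDHLHH"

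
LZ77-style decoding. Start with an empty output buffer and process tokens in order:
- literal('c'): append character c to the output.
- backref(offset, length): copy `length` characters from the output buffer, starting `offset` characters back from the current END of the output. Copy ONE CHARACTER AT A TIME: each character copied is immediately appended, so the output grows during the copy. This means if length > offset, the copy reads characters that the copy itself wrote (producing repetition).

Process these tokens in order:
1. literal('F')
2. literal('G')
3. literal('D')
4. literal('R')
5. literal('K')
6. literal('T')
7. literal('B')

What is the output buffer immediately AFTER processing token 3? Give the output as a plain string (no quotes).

Answer: FGD

Derivation:
Token 1: literal('F'). Output: "F"
Token 2: literal('G'). Output: "FG"
Token 3: literal('D'). Output: "FGD"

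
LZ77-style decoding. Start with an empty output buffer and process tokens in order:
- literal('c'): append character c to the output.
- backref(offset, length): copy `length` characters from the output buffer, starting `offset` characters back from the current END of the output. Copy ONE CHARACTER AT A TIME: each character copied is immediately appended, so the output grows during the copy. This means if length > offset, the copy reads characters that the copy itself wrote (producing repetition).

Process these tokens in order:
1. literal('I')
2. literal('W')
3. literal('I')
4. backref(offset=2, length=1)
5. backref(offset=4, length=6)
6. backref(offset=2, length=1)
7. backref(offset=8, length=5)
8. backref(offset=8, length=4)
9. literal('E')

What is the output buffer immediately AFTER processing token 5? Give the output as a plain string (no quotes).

Token 1: literal('I'). Output: "I"
Token 2: literal('W'). Output: "IW"
Token 3: literal('I'). Output: "IWI"
Token 4: backref(off=2, len=1). Copied 'W' from pos 1. Output: "IWIW"
Token 5: backref(off=4, len=6) (overlapping!). Copied 'IWIWIW' from pos 0. Output: "IWIWIWIWIW"

Answer: IWIWIWIWIW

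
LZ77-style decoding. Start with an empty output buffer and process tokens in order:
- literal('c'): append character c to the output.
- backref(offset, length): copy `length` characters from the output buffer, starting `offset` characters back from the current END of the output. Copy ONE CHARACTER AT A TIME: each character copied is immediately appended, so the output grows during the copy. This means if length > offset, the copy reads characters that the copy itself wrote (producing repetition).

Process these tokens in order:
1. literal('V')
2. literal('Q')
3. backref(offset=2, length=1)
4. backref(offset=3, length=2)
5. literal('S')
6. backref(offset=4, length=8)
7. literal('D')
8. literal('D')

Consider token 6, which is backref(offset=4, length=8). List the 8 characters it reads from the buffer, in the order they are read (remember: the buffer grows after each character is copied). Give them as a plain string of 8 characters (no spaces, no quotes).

Token 1: literal('V'). Output: "V"
Token 2: literal('Q'). Output: "VQ"
Token 3: backref(off=2, len=1). Copied 'V' from pos 0. Output: "VQV"
Token 4: backref(off=3, len=2). Copied 'VQ' from pos 0. Output: "VQVVQ"
Token 5: literal('S'). Output: "VQVVQS"
Token 6: backref(off=4, len=8). Buffer before: "VQVVQS" (len 6)
  byte 1: read out[2]='V', append. Buffer now: "VQVVQSV"
  byte 2: read out[3]='V', append. Buffer now: "VQVVQSVV"
  byte 3: read out[4]='Q', append. Buffer now: "VQVVQSVVQ"
  byte 4: read out[5]='S', append. Buffer now: "VQVVQSVVQS"
  byte 5: read out[6]='V', append. Buffer now: "VQVVQSVVQSV"
  byte 6: read out[7]='V', append. Buffer now: "VQVVQSVVQSVV"
  byte 7: read out[8]='Q', append. Buffer now: "VQVVQSVVQSVVQ"
  byte 8: read out[9]='S', append. Buffer now: "VQVVQSVVQSVVQS"

Answer: VVQSVVQS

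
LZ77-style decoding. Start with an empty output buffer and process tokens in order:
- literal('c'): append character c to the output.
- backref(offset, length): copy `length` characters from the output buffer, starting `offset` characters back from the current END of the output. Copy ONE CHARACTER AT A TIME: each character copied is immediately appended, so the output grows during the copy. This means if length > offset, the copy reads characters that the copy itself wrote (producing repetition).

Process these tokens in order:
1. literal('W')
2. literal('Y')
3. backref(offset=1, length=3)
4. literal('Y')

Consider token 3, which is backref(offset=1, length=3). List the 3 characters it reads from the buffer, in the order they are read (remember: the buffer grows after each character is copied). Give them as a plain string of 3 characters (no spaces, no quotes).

Answer: YYY

Derivation:
Token 1: literal('W'). Output: "W"
Token 2: literal('Y'). Output: "WY"
Token 3: backref(off=1, len=3). Buffer before: "WY" (len 2)
  byte 1: read out[1]='Y', append. Buffer now: "WYY"
  byte 2: read out[2]='Y', append. Buffer now: "WYYY"
  byte 3: read out[3]='Y', append. Buffer now: "WYYYY"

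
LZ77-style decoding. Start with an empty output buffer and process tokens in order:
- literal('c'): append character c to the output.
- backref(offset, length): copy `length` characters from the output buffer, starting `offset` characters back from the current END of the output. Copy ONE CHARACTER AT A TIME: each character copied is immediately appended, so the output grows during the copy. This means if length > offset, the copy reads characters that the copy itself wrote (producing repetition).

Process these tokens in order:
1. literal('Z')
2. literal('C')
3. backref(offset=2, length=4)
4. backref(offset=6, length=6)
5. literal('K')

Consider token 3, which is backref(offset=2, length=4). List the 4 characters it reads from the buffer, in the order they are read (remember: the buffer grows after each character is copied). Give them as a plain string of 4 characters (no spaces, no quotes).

Token 1: literal('Z'). Output: "Z"
Token 2: literal('C'). Output: "ZC"
Token 3: backref(off=2, len=4). Buffer before: "ZC" (len 2)
  byte 1: read out[0]='Z', append. Buffer now: "ZCZ"
  byte 2: read out[1]='C', append. Buffer now: "ZCZC"
  byte 3: read out[2]='Z', append. Buffer now: "ZCZCZ"
  byte 4: read out[3]='C', append. Buffer now: "ZCZCZC"

Answer: ZCZC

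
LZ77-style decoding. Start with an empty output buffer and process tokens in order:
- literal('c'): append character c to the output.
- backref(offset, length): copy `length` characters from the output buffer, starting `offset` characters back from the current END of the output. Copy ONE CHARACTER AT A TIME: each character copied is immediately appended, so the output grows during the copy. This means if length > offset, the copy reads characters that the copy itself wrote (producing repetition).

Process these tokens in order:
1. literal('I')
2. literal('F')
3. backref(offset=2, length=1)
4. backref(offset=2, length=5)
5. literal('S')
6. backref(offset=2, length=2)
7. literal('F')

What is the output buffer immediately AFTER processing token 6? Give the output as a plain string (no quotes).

Answer: IFIFIFIFSFS

Derivation:
Token 1: literal('I'). Output: "I"
Token 2: literal('F'). Output: "IF"
Token 3: backref(off=2, len=1). Copied 'I' from pos 0. Output: "IFI"
Token 4: backref(off=2, len=5) (overlapping!). Copied 'FIFIF' from pos 1. Output: "IFIFIFIF"
Token 5: literal('S'). Output: "IFIFIFIFS"
Token 6: backref(off=2, len=2). Copied 'FS' from pos 7. Output: "IFIFIFIFSFS"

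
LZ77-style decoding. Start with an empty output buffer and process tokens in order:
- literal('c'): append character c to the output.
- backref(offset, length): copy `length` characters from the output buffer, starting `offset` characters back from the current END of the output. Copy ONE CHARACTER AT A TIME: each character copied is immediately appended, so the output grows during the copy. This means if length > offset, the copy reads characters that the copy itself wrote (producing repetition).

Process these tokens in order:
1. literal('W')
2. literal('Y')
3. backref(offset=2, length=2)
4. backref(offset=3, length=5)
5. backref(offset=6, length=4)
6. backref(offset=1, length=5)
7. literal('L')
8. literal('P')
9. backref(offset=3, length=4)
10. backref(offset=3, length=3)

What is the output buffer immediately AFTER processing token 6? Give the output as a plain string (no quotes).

Answer: WYWYYWYYWYYWYYYYYY

Derivation:
Token 1: literal('W'). Output: "W"
Token 2: literal('Y'). Output: "WY"
Token 3: backref(off=2, len=2). Copied 'WY' from pos 0. Output: "WYWY"
Token 4: backref(off=3, len=5) (overlapping!). Copied 'YWYYW' from pos 1. Output: "WYWYYWYYW"
Token 5: backref(off=6, len=4). Copied 'YYWY' from pos 3. Output: "WYWYYWYYWYYWY"
Token 6: backref(off=1, len=5) (overlapping!). Copied 'YYYYY' from pos 12. Output: "WYWYYWYYWYYWYYYYYY"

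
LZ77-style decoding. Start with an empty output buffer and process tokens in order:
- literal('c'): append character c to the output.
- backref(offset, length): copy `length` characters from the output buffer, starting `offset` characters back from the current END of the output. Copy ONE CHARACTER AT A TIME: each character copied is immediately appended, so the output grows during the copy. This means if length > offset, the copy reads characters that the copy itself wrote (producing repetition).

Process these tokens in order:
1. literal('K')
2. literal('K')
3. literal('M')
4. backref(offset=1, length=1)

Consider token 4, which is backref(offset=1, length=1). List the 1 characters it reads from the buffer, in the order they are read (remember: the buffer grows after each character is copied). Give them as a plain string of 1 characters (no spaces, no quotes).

Answer: M

Derivation:
Token 1: literal('K'). Output: "K"
Token 2: literal('K'). Output: "KK"
Token 3: literal('M'). Output: "KKM"
Token 4: backref(off=1, len=1). Buffer before: "KKM" (len 3)
  byte 1: read out[2]='M', append. Buffer now: "KKMM"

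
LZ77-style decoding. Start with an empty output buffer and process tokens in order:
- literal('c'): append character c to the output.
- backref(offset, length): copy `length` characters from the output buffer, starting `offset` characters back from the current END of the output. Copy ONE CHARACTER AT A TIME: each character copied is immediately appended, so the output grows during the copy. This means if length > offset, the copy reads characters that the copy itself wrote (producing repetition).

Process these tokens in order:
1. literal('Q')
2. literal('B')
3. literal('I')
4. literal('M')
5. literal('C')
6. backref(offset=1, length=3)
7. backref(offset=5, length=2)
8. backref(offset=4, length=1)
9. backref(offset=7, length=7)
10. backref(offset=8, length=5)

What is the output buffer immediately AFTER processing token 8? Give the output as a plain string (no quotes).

Answer: QBIMCCCCMCC

Derivation:
Token 1: literal('Q'). Output: "Q"
Token 2: literal('B'). Output: "QB"
Token 3: literal('I'). Output: "QBI"
Token 4: literal('M'). Output: "QBIM"
Token 5: literal('C'). Output: "QBIMC"
Token 6: backref(off=1, len=3) (overlapping!). Copied 'CCC' from pos 4. Output: "QBIMCCCC"
Token 7: backref(off=5, len=2). Copied 'MC' from pos 3. Output: "QBIMCCCCMC"
Token 8: backref(off=4, len=1). Copied 'C' from pos 6. Output: "QBIMCCCCMCC"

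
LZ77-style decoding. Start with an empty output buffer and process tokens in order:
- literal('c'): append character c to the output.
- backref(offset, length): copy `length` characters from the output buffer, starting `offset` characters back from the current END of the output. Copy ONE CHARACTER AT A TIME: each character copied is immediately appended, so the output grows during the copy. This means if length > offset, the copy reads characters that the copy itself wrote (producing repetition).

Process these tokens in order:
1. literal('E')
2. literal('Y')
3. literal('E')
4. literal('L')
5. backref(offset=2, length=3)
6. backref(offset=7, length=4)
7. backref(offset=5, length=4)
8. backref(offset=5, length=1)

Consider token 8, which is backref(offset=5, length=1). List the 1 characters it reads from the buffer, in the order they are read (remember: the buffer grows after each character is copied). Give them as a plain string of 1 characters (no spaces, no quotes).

Answer: L

Derivation:
Token 1: literal('E'). Output: "E"
Token 2: literal('Y'). Output: "EY"
Token 3: literal('E'). Output: "EYE"
Token 4: literal('L'). Output: "EYEL"
Token 5: backref(off=2, len=3) (overlapping!). Copied 'ELE' from pos 2. Output: "EYELELE"
Token 6: backref(off=7, len=4). Copied 'EYEL' from pos 0. Output: "EYELELEEYEL"
Token 7: backref(off=5, len=4). Copied 'EEYE' from pos 6. Output: "EYELELEEYELEEYE"
Token 8: backref(off=5, len=1). Buffer before: "EYELELEEYELEEYE" (len 15)
  byte 1: read out[10]='L', append. Buffer now: "EYELELEEYELEEYEL"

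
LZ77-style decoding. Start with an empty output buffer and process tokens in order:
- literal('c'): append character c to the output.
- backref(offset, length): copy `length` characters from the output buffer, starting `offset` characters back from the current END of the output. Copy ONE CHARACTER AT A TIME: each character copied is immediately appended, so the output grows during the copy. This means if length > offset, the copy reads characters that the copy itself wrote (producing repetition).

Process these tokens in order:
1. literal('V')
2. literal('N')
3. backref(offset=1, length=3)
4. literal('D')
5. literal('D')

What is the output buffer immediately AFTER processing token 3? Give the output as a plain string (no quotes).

Token 1: literal('V'). Output: "V"
Token 2: literal('N'). Output: "VN"
Token 3: backref(off=1, len=3) (overlapping!). Copied 'NNN' from pos 1. Output: "VNNNN"

Answer: VNNNN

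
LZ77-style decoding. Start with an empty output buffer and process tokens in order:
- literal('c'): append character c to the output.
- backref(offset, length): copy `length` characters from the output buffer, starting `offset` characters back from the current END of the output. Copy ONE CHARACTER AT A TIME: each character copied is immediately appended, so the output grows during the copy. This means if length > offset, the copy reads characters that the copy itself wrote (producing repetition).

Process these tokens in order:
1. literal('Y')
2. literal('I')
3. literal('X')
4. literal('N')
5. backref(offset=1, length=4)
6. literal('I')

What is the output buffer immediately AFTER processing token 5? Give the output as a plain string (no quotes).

Token 1: literal('Y'). Output: "Y"
Token 2: literal('I'). Output: "YI"
Token 3: literal('X'). Output: "YIX"
Token 4: literal('N'). Output: "YIXN"
Token 5: backref(off=1, len=4) (overlapping!). Copied 'NNNN' from pos 3. Output: "YIXNNNNN"

Answer: YIXNNNNN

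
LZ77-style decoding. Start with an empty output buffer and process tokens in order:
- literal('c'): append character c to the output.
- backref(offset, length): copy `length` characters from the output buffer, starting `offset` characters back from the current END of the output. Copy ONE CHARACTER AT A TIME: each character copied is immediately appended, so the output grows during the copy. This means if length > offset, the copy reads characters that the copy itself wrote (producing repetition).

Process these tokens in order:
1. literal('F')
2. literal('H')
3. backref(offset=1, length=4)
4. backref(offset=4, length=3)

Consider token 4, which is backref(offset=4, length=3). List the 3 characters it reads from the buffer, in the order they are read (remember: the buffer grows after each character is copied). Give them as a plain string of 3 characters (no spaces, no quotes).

Token 1: literal('F'). Output: "F"
Token 2: literal('H'). Output: "FH"
Token 3: backref(off=1, len=4) (overlapping!). Copied 'HHHH' from pos 1. Output: "FHHHHH"
Token 4: backref(off=4, len=3). Buffer before: "FHHHHH" (len 6)
  byte 1: read out[2]='H', append. Buffer now: "FHHHHHH"
  byte 2: read out[3]='H', append. Buffer now: "FHHHHHHH"
  byte 3: read out[4]='H', append. Buffer now: "FHHHHHHHH"

Answer: HHH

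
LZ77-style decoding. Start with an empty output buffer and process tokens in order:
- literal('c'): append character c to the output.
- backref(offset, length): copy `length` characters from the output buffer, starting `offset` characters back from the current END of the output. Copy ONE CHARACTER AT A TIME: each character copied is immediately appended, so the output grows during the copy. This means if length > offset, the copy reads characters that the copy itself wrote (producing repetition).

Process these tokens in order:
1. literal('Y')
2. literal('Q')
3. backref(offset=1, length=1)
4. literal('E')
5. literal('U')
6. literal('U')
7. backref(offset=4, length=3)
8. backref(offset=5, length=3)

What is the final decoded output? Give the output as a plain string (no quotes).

Answer: YQQEUUQEUUUQ

Derivation:
Token 1: literal('Y'). Output: "Y"
Token 2: literal('Q'). Output: "YQ"
Token 3: backref(off=1, len=1). Copied 'Q' from pos 1. Output: "YQQ"
Token 4: literal('E'). Output: "YQQE"
Token 5: literal('U'). Output: "YQQEU"
Token 6: literal('U'). Output: "YQQEUU"
Token 7: backref(off=4, len=3). Copied 'QEU' from pos 2. Output: "YQQEUUQEU"
Token 8: backref(off=5, len=3). Copied 'UUQ' from pos 4. Output: "YQQEUUQEUUUQ"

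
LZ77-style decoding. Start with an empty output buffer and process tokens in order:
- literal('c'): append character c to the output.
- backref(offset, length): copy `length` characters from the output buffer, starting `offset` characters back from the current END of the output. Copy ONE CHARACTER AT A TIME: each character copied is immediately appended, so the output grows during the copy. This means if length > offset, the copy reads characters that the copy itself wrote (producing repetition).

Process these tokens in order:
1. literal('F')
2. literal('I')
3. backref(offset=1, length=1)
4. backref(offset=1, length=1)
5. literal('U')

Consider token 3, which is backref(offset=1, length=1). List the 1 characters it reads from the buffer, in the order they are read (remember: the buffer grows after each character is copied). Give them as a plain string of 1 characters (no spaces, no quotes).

Token 1: literal('F'). Output: "F"
Token 2: literal('I'). Output: "FI"
Token 3: backref(off=1, len=1). Buffer before: "FI" (len 2)
  byte 1: read out[1]='I', append. Buffer now: "FII"

Answer: I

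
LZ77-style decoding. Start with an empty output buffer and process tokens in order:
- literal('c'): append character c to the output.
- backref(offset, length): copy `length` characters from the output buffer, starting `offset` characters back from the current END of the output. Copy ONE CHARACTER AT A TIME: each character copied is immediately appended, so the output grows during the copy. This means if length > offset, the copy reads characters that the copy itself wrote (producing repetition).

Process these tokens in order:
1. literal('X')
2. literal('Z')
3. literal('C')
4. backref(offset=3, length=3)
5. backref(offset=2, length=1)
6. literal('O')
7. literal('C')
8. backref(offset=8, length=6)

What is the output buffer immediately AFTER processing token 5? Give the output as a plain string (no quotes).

Token 1: literal('X'). Output: "X"
Token 2: literal('Z'). Output: "XZ"
Token 3: literal('C'). Output: "XZC"
Token 4: backref(off=3, len=3). Copied 'XZC' from pos 0. Output: "XZCXZC"
Token 5: backref(off=2, len=1). Copied 'Z' from pos 4. Output: "XZCXZCZ"

Answer: XZCXZCZ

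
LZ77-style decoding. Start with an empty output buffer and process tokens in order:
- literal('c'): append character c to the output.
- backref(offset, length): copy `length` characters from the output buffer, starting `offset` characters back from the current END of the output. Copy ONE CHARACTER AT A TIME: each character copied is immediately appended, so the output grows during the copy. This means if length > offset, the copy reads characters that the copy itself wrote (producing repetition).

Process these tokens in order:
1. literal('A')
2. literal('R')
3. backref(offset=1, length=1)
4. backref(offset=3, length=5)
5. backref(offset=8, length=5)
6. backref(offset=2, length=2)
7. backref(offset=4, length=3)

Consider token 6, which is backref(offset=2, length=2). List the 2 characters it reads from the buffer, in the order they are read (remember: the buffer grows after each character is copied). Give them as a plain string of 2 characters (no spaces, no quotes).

Answer: AR

Derivation:
Token 1: literal('A'). Output: "A"
Token 2: literal('R'). Output: "AR"
Token 3: backref(off=1, len=1). Copied 'R' from pos 1. Output: "ARR"
Token 4: backref(off=3, len=5) (overlapping!). Copied 'ARRAR' from pos 0. Output: "ARRARRAR"
Token 5: backref(off=8, len=5). Copied 'ARRAR' from pos 0. Output: "ARRARRARARRAR"
Token 6: backref(off=2, len=2). Buffer before: "ARRARRARARRAR" (len 13)
  byte 1: read out[11]='A', append. Buffer now: "ARRARRARARRARA"
  byte 2: read out[12]='R', append. Buffer now: "ARRARRARARRARAR"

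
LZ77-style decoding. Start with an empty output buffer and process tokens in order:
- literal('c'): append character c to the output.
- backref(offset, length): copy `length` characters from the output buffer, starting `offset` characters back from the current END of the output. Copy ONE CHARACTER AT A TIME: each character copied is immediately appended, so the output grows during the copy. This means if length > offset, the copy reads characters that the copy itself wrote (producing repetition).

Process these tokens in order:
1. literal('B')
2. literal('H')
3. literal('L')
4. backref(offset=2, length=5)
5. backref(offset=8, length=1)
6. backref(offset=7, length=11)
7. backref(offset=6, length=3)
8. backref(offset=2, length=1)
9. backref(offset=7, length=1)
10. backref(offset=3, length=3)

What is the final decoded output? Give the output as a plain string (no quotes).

Token 1: literal('B'). Output: "B"
Token 2: literal('H'). Output: "BH"
Token 3: literal('L'). Output: "BHL"
Token 4: backref(off=2, len=5) (overlapping!). Copied 'HLHLH' from pos 1. Output: "BHLHLHLH"
Token 5: backref(off=8, len=1). Copied 'B' from pos 0. Output: "BHLHLHLHB"
Token 6: backref(off=7, len=11) (overlapping!). Copied 'LHLHLHBLHLH' from pos 2. Output: "BHLHLHLHBLHLHLHBLHLH"
Token 7: backref(off=6, len=3). Copied 'HBL' from pos 14. Output: "BHLHLHLHBLHLHLHBLHLHHBL"
Token 8: backref(off=2, len=1). Copied 'B' from pos 21. Output: "BHLHLHLHBLHLHLHBLHLHHBLB"
Token 9: backref(off=7, len=1). Copied 'H' from pos 17. Output: "BHLHLHLHBLHLHLHBLHLHHBLBH"
Token 10: backref(off=3, len=3). Copied 'LBH' from pos 22. Output: "BHLHLHLHBLHLHLHBLHLHHBLBHLBH"

Answer: BHLHLHLHBLHLHLHBLHLHHBLBHLBH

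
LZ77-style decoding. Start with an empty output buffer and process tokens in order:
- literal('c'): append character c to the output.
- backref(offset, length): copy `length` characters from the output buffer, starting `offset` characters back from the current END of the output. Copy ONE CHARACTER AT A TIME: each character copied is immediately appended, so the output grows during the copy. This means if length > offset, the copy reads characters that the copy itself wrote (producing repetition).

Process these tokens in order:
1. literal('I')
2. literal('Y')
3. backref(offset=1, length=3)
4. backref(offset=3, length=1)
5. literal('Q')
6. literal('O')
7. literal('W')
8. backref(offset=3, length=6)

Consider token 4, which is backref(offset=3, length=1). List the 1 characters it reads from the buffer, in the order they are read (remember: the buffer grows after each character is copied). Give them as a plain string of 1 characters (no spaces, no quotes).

Token 1: literal('I'). Output: "I"
Token 2: literal('Y'). Output: "IY"
Token 3: backref(off=1, len=3) (overlapping!). Copied 'YYY' from pos 1. Output: "IYYYY"
Token 4: backref(off=3, len=1). Buffer before: "IYYYY" (len 5)
  byte 1: read out[2]='Y', append. Buffer now: "IYYYYY"

Answer: Y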